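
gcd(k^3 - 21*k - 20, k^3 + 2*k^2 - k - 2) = k + 1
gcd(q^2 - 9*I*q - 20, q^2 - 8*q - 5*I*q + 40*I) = q - 5*I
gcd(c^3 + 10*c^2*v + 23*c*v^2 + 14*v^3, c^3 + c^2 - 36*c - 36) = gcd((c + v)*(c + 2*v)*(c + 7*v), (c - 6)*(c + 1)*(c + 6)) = 1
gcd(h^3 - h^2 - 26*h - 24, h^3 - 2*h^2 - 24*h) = h^2 - 2*h - 24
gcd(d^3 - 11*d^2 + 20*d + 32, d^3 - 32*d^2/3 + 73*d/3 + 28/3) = d - 4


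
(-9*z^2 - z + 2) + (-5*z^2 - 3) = -14*z^2 - z - 1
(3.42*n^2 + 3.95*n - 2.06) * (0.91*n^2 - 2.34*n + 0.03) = 3.1122*n^4 - 4.4083*n^3 - 11.015*n^2 + 4.9389*n - 0.0618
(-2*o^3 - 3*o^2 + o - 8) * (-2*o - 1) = 4*o^4 + 8*o^3 + o^2 + 15*o + 8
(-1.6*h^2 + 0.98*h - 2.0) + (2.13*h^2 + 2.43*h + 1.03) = 0.53*h^2 + 3.41*h - 0.97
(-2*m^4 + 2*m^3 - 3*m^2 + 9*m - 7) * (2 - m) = 2*m^5 - 6*m^4 + 7*m^3 - 15*m^2 + 25*m - 14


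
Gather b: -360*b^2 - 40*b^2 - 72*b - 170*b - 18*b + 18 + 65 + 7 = -400*b^2 - 260*b + 90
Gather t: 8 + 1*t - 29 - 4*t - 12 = -3*t - 33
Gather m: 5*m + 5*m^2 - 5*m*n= 5*m^2 + m*(5 - 5*n)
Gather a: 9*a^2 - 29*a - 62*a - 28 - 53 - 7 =9*a^2 - 91*a - 88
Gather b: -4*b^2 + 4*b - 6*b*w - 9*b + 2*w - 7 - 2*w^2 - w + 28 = -4*b^2 + b*(-6*w - 5) - 2*w^2 + w + 21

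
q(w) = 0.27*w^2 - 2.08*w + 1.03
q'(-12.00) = -8.56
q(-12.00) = 64.87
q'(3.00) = -0.46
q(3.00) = -2.78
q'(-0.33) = -2.26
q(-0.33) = 1.75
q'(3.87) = 0.01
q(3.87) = -2.98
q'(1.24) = -1.41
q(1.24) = -1.13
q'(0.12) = -2.02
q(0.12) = 0.78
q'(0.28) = -1.93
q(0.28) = 0.47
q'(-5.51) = -5.06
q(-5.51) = 20.69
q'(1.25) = -1.40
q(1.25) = -1.15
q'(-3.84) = -4.15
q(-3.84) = 13.00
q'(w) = 0.54*w - 2.08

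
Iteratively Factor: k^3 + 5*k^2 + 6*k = (k + 3)*(k^2 + 2*k) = k*(k + 3)*(k + 2)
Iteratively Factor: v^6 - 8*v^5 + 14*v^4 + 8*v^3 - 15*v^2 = (v - 5)*(v^5 - 3*v^4 - v^3 + 3*v^2) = v*(v - 5)*(v^4 - 3*v^3 - v^2 + 3*v) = v*(v - 5)*(v - 1)*(v^3 - 2*v^2 - 3*v) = v^2*(v - 5)*(v - 1)*(v^2 - 2*v - 3) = v^2*(v - 5)*(v - 1)*(v + 1)*(v - 3)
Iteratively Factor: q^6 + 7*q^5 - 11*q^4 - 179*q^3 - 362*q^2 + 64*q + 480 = (q + 4)*(q^5 + 3*q^4 - 23*q^3 - 87*q^2 - 14*q + 120) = (q - 5)*(q + 4)*(q^4 + 8*q^3 + 17*q^2 - 2*q - 24) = (q - 5)*(q + 4)^2*(q^3 + 4*q^2 + q - 6) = (q - 5)*(q + 2)*(q + 4)^2*(q^2 + 2*q - 3) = (q - 5)*(q - 1)*(q + 2)*(q + 4)^2*(q + 3)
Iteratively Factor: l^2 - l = (l)*(l - 1)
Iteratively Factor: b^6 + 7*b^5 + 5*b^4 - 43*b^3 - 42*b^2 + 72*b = (b + 3)*(b^5 + 4*b^4 - 7*b^3 - 22*b^2 + 24*b) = (b - 1)*(b + 3)*(b^4 + 5*b^3 - 2*b^2 - 24*b) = (b - 2)*(b - 1)*(b + 3)*(b^3 + 7*b^2 + 12*b) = b*(b - 2)*(b - 1)*(b + 3)*(b^2 + 7*b + 12) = b*(b - 2)*(b - 1)*(b + 3)^2*(b + 4)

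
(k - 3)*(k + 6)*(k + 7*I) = k^3 + 3*k^2 + 7*I*k^2 - 18*k + 21*I*k - 126*I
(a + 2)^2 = a^2 + 4*a + 4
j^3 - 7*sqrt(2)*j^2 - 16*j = j*(j - 8*sqrt(2))*(j + sqrt(2))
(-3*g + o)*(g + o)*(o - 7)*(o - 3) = -3*g^2*o^2 + 30*g^2*o - 63*g^2 - 2*g*o^3 + 20*g*o^2 - 42*g*o + o^4 - 10*o^3 + 21*o^2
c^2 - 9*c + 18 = (c - 6)*(c - 3)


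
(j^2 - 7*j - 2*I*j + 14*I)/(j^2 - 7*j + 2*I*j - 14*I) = (j - 2*I)/(j + 2*I)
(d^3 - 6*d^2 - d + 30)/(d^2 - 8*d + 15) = d + 2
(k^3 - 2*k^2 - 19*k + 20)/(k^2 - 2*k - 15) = (k^2 + 3*k - 4)/(k + 3)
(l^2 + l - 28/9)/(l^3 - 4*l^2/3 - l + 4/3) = (l + 7/3)/(l^2 - 1)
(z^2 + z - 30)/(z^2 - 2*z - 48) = (z - 5)/(z - 8)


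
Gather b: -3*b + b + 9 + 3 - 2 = 10 - 2*b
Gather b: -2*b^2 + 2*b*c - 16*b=-2*b^2 + b*(2*c - 16)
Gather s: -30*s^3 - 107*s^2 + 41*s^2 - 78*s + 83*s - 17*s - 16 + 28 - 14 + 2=-30*s^3 - 66*s^2 - 12*s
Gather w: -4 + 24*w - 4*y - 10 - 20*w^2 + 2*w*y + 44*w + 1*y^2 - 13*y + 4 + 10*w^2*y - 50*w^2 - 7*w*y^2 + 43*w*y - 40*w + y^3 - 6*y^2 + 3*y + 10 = w^2*(10*y - 70) + w*(-7*y^2 + 45*y + 28) + y^3 - 5*y^2 - 14*y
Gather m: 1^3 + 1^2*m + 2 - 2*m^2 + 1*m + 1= -2*m^2 + 2*m + 4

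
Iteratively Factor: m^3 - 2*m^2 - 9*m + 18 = (m - 3)*(m^2 + m - 6) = (m - 3)*(m + 3)*(m - 2)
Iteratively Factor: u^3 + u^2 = (u)*(u^2 + u) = u*(u + 1)*(u)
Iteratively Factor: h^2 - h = (h - 1)*(h)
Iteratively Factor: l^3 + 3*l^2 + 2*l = (l)*(l^2 + 3*l + 2) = l*(l + 1)*(l + 2)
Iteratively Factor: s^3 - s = (s)*(s^2 - 1) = s*(s - 1)*(s + 1)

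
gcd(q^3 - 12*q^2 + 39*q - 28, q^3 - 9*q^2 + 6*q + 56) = q^2 - 11*q + 28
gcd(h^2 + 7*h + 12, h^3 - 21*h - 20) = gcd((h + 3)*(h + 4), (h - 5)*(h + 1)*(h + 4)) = h + 4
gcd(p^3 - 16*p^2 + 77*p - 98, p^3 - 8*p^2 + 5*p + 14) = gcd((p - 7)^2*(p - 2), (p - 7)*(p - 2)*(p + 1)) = p^2 - 9*p + 14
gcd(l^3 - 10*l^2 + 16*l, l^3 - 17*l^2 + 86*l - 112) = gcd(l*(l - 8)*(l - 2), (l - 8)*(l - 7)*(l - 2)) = l^2 - 10*l + 16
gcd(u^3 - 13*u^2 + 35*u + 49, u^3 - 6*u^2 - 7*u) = u^2 - 6*u - 7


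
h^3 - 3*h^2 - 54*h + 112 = (h - 8)*(h - 2)*(h + 7)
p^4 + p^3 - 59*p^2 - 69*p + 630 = (p - 7)*(p - 3)*(p + 5)*(p + 6)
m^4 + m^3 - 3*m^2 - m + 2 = (m - 1)^2*(m + 1)*(m + 2)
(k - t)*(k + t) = k^2 - t^2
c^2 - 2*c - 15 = (c - 5)*(c + 3)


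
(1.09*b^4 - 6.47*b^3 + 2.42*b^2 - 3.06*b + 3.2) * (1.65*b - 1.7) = 1.7985*b^5 - 12.5285*b^4 + 14.992*b^3 - 9.163*b^2 + 10.482*b - 5.44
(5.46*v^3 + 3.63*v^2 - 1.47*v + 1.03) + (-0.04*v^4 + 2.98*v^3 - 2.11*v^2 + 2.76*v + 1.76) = -0.04*v^4 + 8.44*v^3 + 1.52*v^2 + 1.29*v + 2.79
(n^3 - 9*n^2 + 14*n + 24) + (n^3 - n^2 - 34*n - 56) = 2*n^3 - 10*n^2 - 20*n - 32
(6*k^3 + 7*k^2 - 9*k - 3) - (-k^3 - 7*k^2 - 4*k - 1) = 7*k^3 + 14*k^2 - 5*k - 2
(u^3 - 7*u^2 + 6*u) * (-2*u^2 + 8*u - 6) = -2*u^5 + 22*u^4 - 74*u^3 + 90*u^2 - 36*u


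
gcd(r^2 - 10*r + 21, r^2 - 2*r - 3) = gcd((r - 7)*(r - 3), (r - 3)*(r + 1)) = r - 3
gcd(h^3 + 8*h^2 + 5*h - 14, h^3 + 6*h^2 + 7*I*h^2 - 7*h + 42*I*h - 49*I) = h^2 + 6*h - 7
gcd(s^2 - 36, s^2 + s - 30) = s + 6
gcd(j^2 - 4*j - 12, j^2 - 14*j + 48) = j - 6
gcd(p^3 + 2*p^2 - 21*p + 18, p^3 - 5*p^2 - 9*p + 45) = p - 3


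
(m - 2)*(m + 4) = m^2 + 2*m - 8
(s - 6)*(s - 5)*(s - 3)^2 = s^4 - 17*s^3 + 105*s^2 - 279*s + 270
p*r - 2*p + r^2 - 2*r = (p + r)*(r - 2)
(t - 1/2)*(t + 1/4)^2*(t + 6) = t^4 + 6*t^3 - 3*t^2/16 - 37*t/32 - 3/16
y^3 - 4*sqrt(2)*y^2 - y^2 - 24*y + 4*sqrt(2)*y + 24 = (y - 1)*(y - 6*sqrt(2))*(y + 2*sqrt(2))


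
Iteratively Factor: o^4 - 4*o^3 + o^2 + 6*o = (o + 1)*(o^3 - 5*o^2 + 6*o) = (o - 3)*(o + 1)*(o^2 - 2*o) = (o - 3)*(o - 2)*(o + 1)*(o)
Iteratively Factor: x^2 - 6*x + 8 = (x - 2)*(x - 4)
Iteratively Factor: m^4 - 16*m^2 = (m + 4)*(m^3 - 4*m^2) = m*(m + 4)*(m^2 - 4*m) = m^2*(m + 4)*(m - 4)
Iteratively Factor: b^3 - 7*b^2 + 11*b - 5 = (b - 5)*(b^2 - 2*b + 1) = (b - 5)*(b - 1)*(b - 1)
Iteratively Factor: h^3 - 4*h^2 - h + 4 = (h + 1)*(h^2 - 5*h + 4) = (h - 4)*(h + 1)*(h - 1)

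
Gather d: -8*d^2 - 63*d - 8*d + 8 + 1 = -8*d^2 - 71*d + 9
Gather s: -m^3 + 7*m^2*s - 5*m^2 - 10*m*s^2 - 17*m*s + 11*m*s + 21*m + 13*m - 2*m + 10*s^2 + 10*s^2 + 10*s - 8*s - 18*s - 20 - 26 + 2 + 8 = -m^3 - 5*m^2 + 32*m + s^2*(20 - 10*m) + s*(7*m^2 - 6*m - 16) - 36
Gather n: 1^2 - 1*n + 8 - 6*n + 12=21 - 7*n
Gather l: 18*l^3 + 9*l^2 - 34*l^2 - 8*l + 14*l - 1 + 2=18*l^3 - 25*l^2 + 6*l + 1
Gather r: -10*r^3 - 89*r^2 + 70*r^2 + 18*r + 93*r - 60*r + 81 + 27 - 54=-10*r^3 - 19*r^2 + 51*r + 54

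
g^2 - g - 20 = (g - 5)*(g + 4)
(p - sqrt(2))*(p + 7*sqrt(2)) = p^2 + 6*sqrt(2)*p - 14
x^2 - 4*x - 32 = (x - 8)*(x + 4)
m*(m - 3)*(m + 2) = m^3 - m^2 - 6*m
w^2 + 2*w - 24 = (w - 4)*(w + 6)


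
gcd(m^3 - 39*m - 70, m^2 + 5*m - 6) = 1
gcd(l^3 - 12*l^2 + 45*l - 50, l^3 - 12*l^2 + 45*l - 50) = l^3 - 12*l^2 + 45*l - 50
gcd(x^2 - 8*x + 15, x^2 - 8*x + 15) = x^2 - 8*x + 15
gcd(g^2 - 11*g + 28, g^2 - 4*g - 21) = g - 7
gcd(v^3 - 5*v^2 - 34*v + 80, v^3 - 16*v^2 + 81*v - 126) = 1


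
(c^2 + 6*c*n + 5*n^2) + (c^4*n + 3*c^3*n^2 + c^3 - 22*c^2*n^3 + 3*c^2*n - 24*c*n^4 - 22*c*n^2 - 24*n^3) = c^4*n + 3*c^3*n^2 + c^3 - 22*c^2*n^3 + 3*c^2*n + c^2 - 24*c*n^4 - 22*c*n^2 + 6*c*n - 24*n^3 + 5*n^2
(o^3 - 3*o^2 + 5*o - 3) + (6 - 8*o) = o^3 - 3*o^2 - 3*o + 3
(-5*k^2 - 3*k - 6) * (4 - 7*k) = 35*k^3 + k^2 + 30*k - 24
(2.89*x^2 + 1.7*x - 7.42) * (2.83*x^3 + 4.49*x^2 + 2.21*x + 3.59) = 8.1787*x^5 + 17.7871*x^4 - 6.9787*x^3 - 19.1837*x^2 - 10.2952*x - 26.6378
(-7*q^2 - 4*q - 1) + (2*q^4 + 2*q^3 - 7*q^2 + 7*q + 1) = 2*q^4 + 2*q^3 - 14*q^2 + 3*q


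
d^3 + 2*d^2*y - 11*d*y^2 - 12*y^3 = (d - 3*y)*(d + y)*(d + 4*y)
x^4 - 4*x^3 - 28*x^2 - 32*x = x*(x - 8)*(x + 2)^2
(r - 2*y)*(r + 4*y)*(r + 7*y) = r^3 + 9*r^2*y + 6*r*y^2 - 56*y^3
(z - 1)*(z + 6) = z^2 + 5*z - 6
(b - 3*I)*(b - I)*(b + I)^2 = b^4 - 2*I*b^3 + 4*b^2 - 2*I*b + 3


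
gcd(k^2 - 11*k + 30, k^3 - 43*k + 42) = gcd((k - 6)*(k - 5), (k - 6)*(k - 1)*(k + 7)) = k - 6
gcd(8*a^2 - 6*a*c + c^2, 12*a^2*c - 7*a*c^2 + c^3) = 4*a - c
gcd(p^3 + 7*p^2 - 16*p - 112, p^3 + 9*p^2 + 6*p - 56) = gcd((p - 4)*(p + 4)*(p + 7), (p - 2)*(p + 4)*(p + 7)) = p^2 + 11*p + 28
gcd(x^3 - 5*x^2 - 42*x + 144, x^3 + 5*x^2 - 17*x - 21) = x - 3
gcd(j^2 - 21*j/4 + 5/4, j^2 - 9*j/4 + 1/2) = j - 1/4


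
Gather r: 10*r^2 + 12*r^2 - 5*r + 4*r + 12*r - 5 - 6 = 22*r^2 + 11*r - 11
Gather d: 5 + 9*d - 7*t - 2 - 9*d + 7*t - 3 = 0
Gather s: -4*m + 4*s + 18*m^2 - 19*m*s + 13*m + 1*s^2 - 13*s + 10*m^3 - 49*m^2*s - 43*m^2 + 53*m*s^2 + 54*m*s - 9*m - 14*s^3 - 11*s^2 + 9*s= 10*m^3 - 25*m^2 - 14*s^3 + s^2*(53*m - 10) + s*(-49*m^2 + 35*m)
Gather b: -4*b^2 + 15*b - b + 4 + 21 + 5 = -4*b^2 + 14*b + 30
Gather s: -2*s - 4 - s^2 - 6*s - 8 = -s^2 - 8*s - 12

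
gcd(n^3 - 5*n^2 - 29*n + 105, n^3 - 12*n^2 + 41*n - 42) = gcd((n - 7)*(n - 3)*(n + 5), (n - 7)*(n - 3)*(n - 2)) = n^2 - 10*n + 21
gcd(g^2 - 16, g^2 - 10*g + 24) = g - 4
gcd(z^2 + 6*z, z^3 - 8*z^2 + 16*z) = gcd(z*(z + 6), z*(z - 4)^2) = z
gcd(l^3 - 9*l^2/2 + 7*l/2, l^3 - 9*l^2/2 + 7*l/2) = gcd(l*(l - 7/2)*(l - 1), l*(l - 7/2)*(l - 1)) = l^3 - 9*l^2/2 + 7*l/2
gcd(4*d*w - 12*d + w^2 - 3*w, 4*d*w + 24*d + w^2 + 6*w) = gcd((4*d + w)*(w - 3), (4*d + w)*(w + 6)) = 4*d + w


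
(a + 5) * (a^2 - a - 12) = a^3 + 4*a^2 - 17*a - 60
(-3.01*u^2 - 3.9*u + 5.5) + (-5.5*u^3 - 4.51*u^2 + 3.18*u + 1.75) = -5.5*u^3 - 7.52*u^2 - 0.72*u + 7.25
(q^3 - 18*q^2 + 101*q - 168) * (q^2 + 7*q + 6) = q^5 - 11*q^4 - 19*q^3 + 431*q^2 - 570*q - 1008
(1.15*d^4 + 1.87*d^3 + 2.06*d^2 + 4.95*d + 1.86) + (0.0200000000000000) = 1.15*d^4 + 1.87*d^3 + 2.06*d^2 + 4.95*d + 1.88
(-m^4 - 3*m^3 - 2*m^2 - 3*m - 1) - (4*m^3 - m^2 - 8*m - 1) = -m^4 - 7*m^3 - m^2 + 5*m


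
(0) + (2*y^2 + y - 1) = 2*y^2 + y - 1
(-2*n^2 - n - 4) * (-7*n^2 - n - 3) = 14*n^4 + 9*n^3 + 35*n^2 + 7*n + 12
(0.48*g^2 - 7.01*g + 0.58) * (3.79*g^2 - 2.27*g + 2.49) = 1.8192*g^4 - 27.6575*g^3 + 19.3061*g^2 - 18.7715*g + 1.4442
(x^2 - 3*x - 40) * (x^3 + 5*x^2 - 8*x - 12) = x^5 + 2*x^4 - 63*x^3 - 188*x^2 + 356*x + 480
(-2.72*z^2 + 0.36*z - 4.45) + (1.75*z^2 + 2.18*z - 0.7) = -0.97*z^2 + 2.54*z - 5.15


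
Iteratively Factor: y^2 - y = (y - 1)*(y)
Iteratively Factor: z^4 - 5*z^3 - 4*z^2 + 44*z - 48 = (z - 2)*(z^3 - 3*z^2 - 10*z + 24) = (z - 4)*(z - 2)*(z^2 + z - 6) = (z - 4)*(z - 2)^2*(z + 3)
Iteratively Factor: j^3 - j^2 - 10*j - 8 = (j + 1)*(j^2 - 2*j - 8) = (j - 4)*(j + 1)*(j + 2)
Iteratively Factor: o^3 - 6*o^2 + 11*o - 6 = (o - 1)*(o^2 - 5*o + 6) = (o - 2)*(o - 1)*(o - 3)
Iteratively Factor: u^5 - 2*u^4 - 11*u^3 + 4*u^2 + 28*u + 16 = (u + 1)*(u^4 - 3*u^3 - 8*u^2 + 12*u + 16) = (u + 1)^2*(u^3 - 4*u^2 - 4*u + 16) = (u - 4)*(u + 1)^2*(u^2 - 4) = (u - 4)*(u - 2)*(u + 1)^2*(u + 2)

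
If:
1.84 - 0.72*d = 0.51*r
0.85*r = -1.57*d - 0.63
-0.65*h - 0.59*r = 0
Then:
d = -9.99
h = -16.08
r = 17.71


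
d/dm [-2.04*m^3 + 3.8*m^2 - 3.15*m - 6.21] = -6.12*m^2 + 7.6*m - 3.15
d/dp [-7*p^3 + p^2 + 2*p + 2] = -21*p^2 + 2*p + 2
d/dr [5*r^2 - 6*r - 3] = 10*r - 6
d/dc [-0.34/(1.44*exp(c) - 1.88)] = 0.4896*exp(c)/(1.44*exp(c) - 1.88)^2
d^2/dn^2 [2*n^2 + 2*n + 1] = 4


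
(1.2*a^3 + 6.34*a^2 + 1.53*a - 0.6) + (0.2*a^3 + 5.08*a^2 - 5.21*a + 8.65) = 1.4*a^3 + 11.42*a^2 - 3.68*a + 8.05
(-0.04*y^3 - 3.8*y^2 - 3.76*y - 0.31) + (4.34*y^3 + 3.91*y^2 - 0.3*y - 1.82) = 4.3*y^3 + 0.11*y^2 - 4.06*y - 2.13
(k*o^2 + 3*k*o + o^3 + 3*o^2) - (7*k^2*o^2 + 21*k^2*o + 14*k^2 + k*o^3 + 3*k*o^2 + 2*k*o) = -7*k^2*o^2 - 21*k^2*o - 14*k^2 - k*o^3 - 2*k*o^2 + k*o + o^3 + 3*o^2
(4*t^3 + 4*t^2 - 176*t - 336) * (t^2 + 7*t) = 4*t^5 + 32*t^4 - 148*t^3 - 1568*t^2 - 2352*t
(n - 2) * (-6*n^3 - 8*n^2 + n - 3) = -6*n^4 + 4*n^3 + 17*n^2 - 5*n + 6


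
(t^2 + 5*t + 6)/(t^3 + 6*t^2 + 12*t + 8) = (t + 3)/(t^2 + 4*t + 4)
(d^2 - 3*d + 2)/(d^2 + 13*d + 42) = (d^2 - 3*d + 2)/(d^2 + 13*d + 42)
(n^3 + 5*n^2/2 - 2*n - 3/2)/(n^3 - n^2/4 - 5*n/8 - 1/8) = 4*(n + 3)/(4*n + 1)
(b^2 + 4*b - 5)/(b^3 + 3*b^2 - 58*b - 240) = (b - 1)/(b^2 - 2*b - 48)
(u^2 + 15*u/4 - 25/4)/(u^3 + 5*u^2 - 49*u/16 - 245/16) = 4*(4*u - 5)/(16*u^2 - 49)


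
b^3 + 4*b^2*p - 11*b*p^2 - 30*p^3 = (b - 3*p)*(b + 2*p)*(b + 5*p)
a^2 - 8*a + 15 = (a - 5)*(a - 3)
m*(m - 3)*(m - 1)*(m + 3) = m^4 - m^3 - 9*m^2 + 9*m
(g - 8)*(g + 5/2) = g^2 - 11*g/2 - 20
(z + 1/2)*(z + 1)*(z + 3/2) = z^3 + 3*z^2 + 11*z/4 + 3/4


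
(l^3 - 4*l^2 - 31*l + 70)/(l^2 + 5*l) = l - 9 + 14/l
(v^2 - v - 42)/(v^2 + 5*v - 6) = (v - 7)/(v - 1)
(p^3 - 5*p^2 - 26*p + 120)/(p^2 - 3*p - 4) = (p^2 - p - 30)/(p + 1)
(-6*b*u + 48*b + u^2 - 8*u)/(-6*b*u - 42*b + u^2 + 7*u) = (u - 8)/(u + 7)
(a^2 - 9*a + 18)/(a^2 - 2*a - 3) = (a - 6)/(a + 1)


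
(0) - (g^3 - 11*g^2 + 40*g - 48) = -g^3 + 11*g^2 - 40*g + 48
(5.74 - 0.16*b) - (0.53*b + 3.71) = 2.03 - 0.69*b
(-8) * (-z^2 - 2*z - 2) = 8*z^2 + 16*z + 16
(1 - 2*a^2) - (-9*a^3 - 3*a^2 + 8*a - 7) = 9*a^3 + a^2 - 8*a + 8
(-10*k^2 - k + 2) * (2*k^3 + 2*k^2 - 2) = -20*k^5 - 22*k^4 + 2*k^3 + 24*k^2 + 2*k - 4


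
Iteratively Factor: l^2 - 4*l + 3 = (l - 1)*(l - 3)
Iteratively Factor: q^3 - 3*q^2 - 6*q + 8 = (q - 1)*(q^2 - 2*q - 8) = (q - 4)*(q - 1)*(q + 2)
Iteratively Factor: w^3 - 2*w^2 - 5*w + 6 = (w + 2)*(w^2 - 4*w + 3) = (w - 1)*(w + 2)*(w - 3)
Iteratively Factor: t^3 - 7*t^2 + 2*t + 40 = (t + 2)*(t^2 - 9*t + 20) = (t - 5)*(t + 2)*(t - 4)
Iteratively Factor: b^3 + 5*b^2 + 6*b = (b)*(b^2 + 5*b + 6) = b*(b + 2)*(b + 3)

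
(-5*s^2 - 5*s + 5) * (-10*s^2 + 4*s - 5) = 50*s^4 + 30*s^3 - 45*s^2 + 45*s - 25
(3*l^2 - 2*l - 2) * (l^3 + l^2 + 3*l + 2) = 3*l^5 + l^4 + 5*l^3 - 2*l^2 - 10*l - 4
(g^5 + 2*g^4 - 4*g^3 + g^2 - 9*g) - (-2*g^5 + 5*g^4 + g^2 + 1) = 3*g^5 - 3*g^4 - 4*g^3 - 9*g - 1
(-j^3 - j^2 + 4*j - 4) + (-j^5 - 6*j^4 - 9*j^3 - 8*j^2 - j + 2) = -j^5 - 6*j^4 - 10*j^3 - 9*j^2 + 3*j - 2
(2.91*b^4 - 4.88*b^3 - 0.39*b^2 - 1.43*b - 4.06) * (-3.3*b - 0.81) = -9.603*b^5 + 13.7469*b^4 + 5.2398*b^3 + 5.0349*b^2 + 14.5563*b + 3.2886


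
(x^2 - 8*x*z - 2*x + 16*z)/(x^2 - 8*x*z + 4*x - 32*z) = (x - 2)/(x + 4)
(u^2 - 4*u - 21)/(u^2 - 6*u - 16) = (-u^2 + 4*u + 21)/(-u^2 + 6*u + 16)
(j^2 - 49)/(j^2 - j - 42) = (j + 7)/(j + 6)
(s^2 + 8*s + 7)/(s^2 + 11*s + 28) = (s + 1)/(s + 4)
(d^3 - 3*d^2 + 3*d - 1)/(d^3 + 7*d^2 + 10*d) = (d^3 - 3*d^2 + 3*d - 1)/(d*(d^2 + 7*d + 10))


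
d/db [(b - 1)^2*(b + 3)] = (b - 1)*(3*b + 5)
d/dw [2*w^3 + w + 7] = 6*w^2 + 1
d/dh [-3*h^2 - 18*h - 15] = -6*h - 18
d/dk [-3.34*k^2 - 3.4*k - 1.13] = -6.68*k - 3.4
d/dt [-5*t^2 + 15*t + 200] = 15 - 10*t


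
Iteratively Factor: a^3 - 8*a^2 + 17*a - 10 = (a - 2)*(a^2 - 6*a + 5) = (a - 5)*(a - 2)*(a - 1)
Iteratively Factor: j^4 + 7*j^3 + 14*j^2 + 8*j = (j + 2)*(j^3 + 5*j^2 + 4*j) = (j + 1)*(j + 2)*(j^2 + 4*j) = (j + 1)*(j + 2)*(j + 4)*(j)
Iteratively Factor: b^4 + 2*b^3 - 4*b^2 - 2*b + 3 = (b + 3)*(b^3 - b^2 - b + 1) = (b - 1)*(b + 3)*(b^2 - 1) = (b - 1)*(b + 1)*(b + 3)*(b - 1)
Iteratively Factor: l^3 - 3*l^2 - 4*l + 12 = (l + 2)*(l^2 - 5*l + 6) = (l - 2)*(l + 2)*(l - 3)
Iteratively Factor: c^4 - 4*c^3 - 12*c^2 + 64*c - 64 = (c - 4)*(c^3 - 12*c + 16) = (c - 4)*(c - 2)*(c^2 + 2*c - 8) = (c - 4)*(c - 2)^2*(c + 4)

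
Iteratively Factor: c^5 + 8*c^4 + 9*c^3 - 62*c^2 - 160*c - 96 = (c + 2)*(c^4 + 6*c^3 - 3*c^2 - 56*c - 48) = (c + 2)*(c + 4)*(c^3 + 2*c^2 - 11*c - 12) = (c - 3)*(c + 2)*(c + 4)*(c^2 + 5*c + 4) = (c - 3)*(c + 2)*(c + 4)^2*(c + 1)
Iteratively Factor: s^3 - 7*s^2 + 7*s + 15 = (s - 3)*(s^2 - 4*s - 5) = (s - 5)*(s - 3)*(s + 1)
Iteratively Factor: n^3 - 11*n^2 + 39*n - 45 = (n - 5)*(n^2 - 6*n + 9) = (n - 5)*(n - 3)*(n - 3)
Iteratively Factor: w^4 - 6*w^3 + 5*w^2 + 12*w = (w - 4)*(w^3 - 2*w^2 - 3*w) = w*(w - 4)*(w^2 - 2*w - 3) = w*(w - 4)*(w - 3)*(w + 1)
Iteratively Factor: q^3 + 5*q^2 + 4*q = (q)*(q^2 + 5*q + 4) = q*(q + 1)*(q + 4)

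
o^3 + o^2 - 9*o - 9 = (o - 3)*(o + 1)*(o + 3)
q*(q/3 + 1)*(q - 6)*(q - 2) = q^4/3 - 5*q^3/3 - 4*q^2 + 12*q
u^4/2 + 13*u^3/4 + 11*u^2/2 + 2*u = u*(u/2 + 1)*(u + 1/2)*(u + 4)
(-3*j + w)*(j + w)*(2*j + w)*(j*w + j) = -6*j^4*w - 6*j^4 - 7*j^3*w^2 - 7*j^3*w + j*w^4 + j*w^3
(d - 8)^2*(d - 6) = d^3 - 22*d^2 + 160*d - 384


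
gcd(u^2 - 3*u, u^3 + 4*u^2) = u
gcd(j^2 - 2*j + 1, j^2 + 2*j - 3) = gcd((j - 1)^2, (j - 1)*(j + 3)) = j - 1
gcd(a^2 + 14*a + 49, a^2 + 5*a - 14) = a + 7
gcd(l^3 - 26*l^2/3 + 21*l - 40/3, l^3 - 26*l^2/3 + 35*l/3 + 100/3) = l - 5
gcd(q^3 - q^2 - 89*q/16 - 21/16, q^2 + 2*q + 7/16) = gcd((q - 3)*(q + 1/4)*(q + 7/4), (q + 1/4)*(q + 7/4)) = q^2 + 2*q + 7/16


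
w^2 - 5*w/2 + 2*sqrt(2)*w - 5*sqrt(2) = (w - 5/2)*(w + 2*sqrt(2))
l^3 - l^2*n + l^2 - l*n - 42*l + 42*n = (l - 6)*(l + 7)*(l - n)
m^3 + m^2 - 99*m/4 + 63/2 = (m - 7/2)*(m - 3/2)*(m + 6)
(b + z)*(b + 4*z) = b^2 + 5*b*z + 4*z^2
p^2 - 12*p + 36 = (p - 6)^2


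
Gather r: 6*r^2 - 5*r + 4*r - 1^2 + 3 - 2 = 6*r^2 - r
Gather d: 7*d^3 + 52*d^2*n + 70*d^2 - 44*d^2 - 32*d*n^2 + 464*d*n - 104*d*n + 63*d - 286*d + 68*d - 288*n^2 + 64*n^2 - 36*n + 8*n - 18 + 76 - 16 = 7*d^3 + d^2*(52*n + 26) + d*(-32*n^2 + 360*n - 155) - 224*n^2 - 28*n + 42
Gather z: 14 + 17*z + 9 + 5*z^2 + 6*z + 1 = 5*z^2 + 23*z + 24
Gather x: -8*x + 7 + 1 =8 - 8*x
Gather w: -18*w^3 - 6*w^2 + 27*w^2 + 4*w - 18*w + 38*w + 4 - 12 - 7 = -18*w^3 + 21*w^2 + 24*w - 15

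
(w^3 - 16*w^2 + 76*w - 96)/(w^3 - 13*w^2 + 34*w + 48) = (w - 2)/(w + 1)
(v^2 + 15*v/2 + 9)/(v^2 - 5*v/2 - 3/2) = (2*v^2 + 15*v + 18)/(2*v^2 - 5*v - 3)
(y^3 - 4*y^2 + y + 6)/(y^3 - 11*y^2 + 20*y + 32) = (y^2 - 5*y + 6)/(y^2 - 12*y + 32)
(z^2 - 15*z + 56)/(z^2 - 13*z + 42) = (z - 8)/(z - 6)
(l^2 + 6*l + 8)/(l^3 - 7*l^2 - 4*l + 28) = (l + 4)/(l^2 - 9*l + 14)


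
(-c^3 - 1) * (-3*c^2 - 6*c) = 3*c^5 + 6*c^4 + 3*c^2 + 6*c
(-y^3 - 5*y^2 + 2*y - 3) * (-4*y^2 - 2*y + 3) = 4*y^5 + 22*y^4 - y^3 - 7*y^2 + 12*y - 9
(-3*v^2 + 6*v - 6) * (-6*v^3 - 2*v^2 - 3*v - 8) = 18*v^5 - 30*v^4 + 33*v^3 + 18*v^2 - 30*v + 48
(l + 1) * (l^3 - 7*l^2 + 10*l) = l^4 - 6*l^3 + 3*l^2 + 10*l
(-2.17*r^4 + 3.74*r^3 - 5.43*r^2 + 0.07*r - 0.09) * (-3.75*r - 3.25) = 8.1375*r^5 - 6.9725*r^4 + 8.2075*r^3 + 17.385*r^2 + 0.11*r + 0.2925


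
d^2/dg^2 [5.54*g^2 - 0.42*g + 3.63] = 11.0800000000000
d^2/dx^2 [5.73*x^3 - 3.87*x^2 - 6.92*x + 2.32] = 34.38*x - 7.74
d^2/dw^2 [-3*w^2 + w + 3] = -6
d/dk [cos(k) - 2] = -sin(k)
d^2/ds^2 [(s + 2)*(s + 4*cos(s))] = -4*(s + 2)*cos(s) - 8*sin(s) + 2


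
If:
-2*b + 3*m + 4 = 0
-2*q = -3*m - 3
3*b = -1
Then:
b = -1/3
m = -14/9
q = -5/6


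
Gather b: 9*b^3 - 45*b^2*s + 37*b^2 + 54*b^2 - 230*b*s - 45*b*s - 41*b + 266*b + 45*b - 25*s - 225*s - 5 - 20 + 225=9*b^3 + b^2*(91 - 45*s) + b*(270 - 275*s) - 250*s + 200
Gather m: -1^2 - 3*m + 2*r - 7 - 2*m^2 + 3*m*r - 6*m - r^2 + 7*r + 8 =-2*m^2 + m*(3*r - 9) - r^2 + 9*r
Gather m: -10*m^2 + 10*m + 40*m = -10*m^2 + 50*m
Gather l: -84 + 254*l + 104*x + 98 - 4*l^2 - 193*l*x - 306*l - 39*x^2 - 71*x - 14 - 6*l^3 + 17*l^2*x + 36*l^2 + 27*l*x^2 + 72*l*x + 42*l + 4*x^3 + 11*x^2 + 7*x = -6*l^3 + l^2*(17*x + 32) + l*(27*x^2 - 121*x - 10) + 4*x^3 - 28*x^2 + 40*x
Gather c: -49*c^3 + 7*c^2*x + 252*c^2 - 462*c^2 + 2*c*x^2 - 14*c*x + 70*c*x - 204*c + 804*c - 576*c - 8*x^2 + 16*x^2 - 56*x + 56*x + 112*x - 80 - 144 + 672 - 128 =-49*c^3 + c^2*(7*x - 210) + c*(2*x^2 + 56*x + 24) + 8*x^2 + 112*x + 320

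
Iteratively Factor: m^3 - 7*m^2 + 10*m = (m - 5)*(m^2 - 2*m) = m*(m - 5)*(m - 2)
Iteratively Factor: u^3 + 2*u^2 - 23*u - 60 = (u - 5)*(u^2 + 7*u + 12) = (u - 5)*(u + 4)*(u + 3)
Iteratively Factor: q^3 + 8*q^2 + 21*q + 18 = (q + 3)*(q^2 + 5*q + 6) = (q + 3)^2*(q + 2)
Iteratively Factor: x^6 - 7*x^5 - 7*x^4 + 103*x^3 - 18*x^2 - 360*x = (x)*(x^5 - 7*x^4 - 7*x^3 + 103*x^2 - 18*x - 360) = x*(x + 3)*(x^4 - 10*x^3 + 23*x^2 + 34*x - 120) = x*(x - 4)*(x + 3)*(x^3 - 6*x^2 - x + 30) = x*(x - 5)*(x - 4)*(x + 3)*(x^2 - x - 6) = x*(x - 5)*(x - 4)*(x + 2)*(x + 3)*(x - 3)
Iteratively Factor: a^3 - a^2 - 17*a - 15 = (a - 5)*(a^2 + 4*a + 3) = (a - 5)*(a + 3)*(a + 1)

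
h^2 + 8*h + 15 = (h + 3)*(h + 5)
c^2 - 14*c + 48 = (c - 8)*(c - 6)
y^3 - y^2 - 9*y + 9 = (y - 3)*(y - 1)*(y + 3)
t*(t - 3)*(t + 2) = t^3 - t^2 - 6*t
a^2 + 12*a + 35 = (a + 5)*(a + 7)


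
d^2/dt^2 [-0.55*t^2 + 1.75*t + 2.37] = -1.10000000000000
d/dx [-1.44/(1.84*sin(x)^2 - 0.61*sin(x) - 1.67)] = (5.2992*sin(x) - 0.8784)*cos(x)/(-1.84*sin(x)^2 + 0.61*sin(x) + 1.67)^2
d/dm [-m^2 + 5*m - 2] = 5 - 2*m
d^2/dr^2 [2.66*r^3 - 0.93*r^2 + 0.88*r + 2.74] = 15.96*r - 1.86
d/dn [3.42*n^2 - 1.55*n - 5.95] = 6.84*n - 1.55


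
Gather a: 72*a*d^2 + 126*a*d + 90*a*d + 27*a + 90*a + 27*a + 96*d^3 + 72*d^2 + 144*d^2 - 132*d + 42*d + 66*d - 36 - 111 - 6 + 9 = a*(72*d^2 + 216*d + 144) + 96*d^3 + 216*d^2 - 24*d - 144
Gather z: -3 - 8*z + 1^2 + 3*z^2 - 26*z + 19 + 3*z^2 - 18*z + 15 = 6*z^2 - 52*z + 32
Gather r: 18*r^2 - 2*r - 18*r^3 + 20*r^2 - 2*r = -18*r^3 + 38*r^2 - 4*r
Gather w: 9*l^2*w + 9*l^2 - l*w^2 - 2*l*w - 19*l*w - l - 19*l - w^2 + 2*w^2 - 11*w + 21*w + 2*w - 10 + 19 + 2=9*l^2 - 20*l + w^2*(1 - l) + w*(9*l^2 - 21*l + 12) + 11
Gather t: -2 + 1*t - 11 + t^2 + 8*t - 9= t^2 + 9*t - 22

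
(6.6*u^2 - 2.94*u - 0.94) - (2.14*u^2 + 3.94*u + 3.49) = 4.46*u^2 - 6.88*u - 4.43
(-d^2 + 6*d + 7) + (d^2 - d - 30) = 5*d - 23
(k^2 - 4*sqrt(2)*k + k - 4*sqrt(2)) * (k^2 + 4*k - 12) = k^4 - 4*sqrt(2)*k^3 + 5*k^3 - 20*sqrt(2)*k^2 - 8*k^2 - 12*k + 32*sqrt(2)*k + 48*sqrt(2)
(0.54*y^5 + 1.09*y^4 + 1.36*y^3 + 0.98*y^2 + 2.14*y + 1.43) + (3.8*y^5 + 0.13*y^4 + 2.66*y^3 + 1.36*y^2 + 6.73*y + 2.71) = 4.34*y^5 + 1.22*y^4 + 4.02*y^3 + 2.34*y^2 + 8.87*y + 4.14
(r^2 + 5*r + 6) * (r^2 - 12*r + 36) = r^4 - 7*r^3 - 18*r^2 + 108*r + 216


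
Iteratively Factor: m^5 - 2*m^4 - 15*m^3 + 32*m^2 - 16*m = (m - 4)*(m^4 + 2*m^3 - 7*m^2 + 4*m) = m*(m - 4)*(m^3 + 2*m^2 - 7*m + 4) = m*(m - 4)*(m - 1)*(m^2 + 3*m - 4) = m*(m - 4)*(m - 1)^2*(m + 4)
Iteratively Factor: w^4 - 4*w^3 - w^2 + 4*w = (w - 1)*(w^3 - 3*w^2 - 4*w) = (w - 4)*(w - 1)*(w^2 + w) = w*(w - 4)*(w - 1)*(w + 1)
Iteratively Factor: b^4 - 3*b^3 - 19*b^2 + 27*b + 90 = (b + 2)*(b^3 - 5*b^2 - 9*b + 45) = (b + 2)*(b + 3)*(b^2 - 8*b + 15) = (b - 3)*(b + 2)*(b + 3)*(b - 5)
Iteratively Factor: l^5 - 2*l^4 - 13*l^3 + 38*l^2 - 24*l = (l - 3)*(l^4 + l^3 - 10*l^2 + 8*l) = (l - 3)*(l + 4)*(l^3 - 3*l^2 + 2*l) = (l - 3)*(l - 2)*(l + 4)*(l^2 - l) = (l - 3)*(l - 2)*(l - 1)*(l + 4)*(l)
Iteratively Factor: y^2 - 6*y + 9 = (y - 3)*(y - 3)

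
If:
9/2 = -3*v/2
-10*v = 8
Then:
No Solution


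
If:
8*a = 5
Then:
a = 5/8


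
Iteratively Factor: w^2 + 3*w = (w)*(w + 3)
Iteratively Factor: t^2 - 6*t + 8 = (t - 2)*(t - 4)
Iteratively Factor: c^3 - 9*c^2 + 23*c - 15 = (c - 5)*(c^2 - 4*c + 3) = (c - 5)*(c - 1)*(c - 3)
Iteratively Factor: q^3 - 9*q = (q + 3)*(q^2 - 3*q) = (q - 3)*(q + 3)*(q)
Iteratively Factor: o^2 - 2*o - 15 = (o + 3)*(o - 5)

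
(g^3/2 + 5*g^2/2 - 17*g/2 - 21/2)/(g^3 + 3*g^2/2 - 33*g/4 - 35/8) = 4*(g^3 + 5*g^2 - 17*g - 21)/(8*g^3 + 12*g^2 - 66*g - 35)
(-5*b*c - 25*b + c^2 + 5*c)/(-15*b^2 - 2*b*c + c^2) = (c + 5)/(3*b + c)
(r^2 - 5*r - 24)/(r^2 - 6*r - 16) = (r + 3)/(r + 2)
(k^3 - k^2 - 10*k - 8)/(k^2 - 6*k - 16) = (k^2 - 3*k - 4)/(k - 8)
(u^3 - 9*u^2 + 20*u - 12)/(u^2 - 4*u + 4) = (u^2 - 7*u + 6)/(u - 2)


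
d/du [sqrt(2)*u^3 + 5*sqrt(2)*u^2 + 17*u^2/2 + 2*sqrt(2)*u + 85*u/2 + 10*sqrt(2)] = 3*sqrt(2)*u^2 + 10*sqrt(2)*u + 17*u + 2*sqrt(2) + 85/2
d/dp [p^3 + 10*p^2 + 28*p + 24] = 3*p^2 + 20*p + 28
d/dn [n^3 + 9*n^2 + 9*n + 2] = 3*n^2 + 18*n + 9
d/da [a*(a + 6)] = 2*a + 6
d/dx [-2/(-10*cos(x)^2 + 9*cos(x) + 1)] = 2*(20*cos(x) - 9)*sin(x)/(-10*cos(x)^2 + 9*cos(x) + 1)^2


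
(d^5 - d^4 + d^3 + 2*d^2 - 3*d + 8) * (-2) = -2*d^5 + 2*d^4 - 2*d^3 - 4*d^2 + 6*d - 16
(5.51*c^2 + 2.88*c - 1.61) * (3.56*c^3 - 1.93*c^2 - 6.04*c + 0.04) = 19.6156*c^5 - 0.381499999999999*c^4 - 44.5704*c^3 - 14.0675*c^2 + 9.8396*c - 0.0644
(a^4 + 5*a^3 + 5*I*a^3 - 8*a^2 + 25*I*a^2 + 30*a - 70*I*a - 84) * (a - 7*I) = a^5 + 5*a^4 - 2*I*a^4 + 27*a^3 - 10*I*a^3 + 205*a^2 - 14*I*a^2 - 574*a - 210*I*a + 588*I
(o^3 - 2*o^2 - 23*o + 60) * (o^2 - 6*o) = o^5 - 8*o^4 - 11*o^3 + 198*o^2 - 360*o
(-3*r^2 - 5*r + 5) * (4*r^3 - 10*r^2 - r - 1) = -12*r^5 + 10*r^4 + 73*r^3 - 42*r^2 - 5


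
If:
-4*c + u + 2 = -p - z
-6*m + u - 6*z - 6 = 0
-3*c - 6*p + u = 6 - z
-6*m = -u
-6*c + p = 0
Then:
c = -8/41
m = -25/246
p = -48/41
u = -25/41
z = -1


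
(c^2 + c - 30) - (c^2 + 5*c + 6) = -4*c - 36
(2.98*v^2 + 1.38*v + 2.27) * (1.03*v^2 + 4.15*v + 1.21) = 3.0694*v^4 + 13.7884*v^3 + 11.6709*v^2 + 11.0903*v + 2.7467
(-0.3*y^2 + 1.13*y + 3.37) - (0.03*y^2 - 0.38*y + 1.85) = -0.33*y^2 + 1.51*y + 1.52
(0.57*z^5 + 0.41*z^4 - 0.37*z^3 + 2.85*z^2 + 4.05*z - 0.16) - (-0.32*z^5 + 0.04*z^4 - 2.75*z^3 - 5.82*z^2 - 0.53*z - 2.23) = 0.89*z^5 + 0.37*z^4 + 2.38*z^3 + 8.67*z^2 + 4.58*z + 2.07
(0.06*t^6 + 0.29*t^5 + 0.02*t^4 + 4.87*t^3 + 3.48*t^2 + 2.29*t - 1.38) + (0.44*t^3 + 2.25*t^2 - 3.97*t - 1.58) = 0.06*t^6 + 0.29*t^5 + 0.02*t^4 + 5.31*t^3 + 5.73*t^2 - 1.68*t - 2.96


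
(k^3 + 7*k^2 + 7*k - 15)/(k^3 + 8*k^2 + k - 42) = (k^2 + 4*k - 5)/(k^2 + 5*k - 14)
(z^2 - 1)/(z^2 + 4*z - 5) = (z + 1)/(z + 5)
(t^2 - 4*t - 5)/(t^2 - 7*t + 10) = (t + 1)/(t - 2)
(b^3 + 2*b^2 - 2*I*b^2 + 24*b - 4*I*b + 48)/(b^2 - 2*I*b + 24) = b + 2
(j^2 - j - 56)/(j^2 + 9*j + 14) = (j - 8)/(j + 2)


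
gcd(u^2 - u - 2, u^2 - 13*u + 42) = 1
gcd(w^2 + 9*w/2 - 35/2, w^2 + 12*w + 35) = w + 7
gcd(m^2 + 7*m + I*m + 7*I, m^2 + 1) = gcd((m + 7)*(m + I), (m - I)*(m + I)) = m + I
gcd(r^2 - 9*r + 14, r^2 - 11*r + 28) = r - 7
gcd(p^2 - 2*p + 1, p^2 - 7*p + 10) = 1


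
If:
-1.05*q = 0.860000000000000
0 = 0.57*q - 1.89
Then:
No Solution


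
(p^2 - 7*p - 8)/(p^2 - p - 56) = (p + 1)/(p + 7)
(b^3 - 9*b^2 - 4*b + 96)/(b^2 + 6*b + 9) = (b^2 - 12*b + 32)/(b + 3)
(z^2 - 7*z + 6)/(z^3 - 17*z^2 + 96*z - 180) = (z - 1)/(z^2 - 11*z + 30)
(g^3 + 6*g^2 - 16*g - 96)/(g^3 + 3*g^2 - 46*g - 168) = (g - 4)/(g - 7)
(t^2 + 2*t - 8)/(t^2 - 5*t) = (t^2 + 2*t - 8)/(t*(t - 5))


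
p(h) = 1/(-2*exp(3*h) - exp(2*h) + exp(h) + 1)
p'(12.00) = 0.00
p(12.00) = 0.00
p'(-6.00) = 0.00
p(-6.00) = 1.00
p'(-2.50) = -0.06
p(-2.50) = 0.93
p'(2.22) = 0.00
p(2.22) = -0.00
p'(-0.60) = 1.24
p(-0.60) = 1.09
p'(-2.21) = -0.06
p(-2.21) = 0.91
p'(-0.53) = 1.91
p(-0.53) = 1.20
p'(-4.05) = -0.02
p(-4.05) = 0.98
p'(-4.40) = -0.01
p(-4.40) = 0.99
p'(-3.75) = -0.02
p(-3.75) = 0.98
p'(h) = (6*exp(3*h) + 2*exp(2*h) - exp(h))/(-2*exp(3*h) - exp(2*h) + exp(h) + 1)^2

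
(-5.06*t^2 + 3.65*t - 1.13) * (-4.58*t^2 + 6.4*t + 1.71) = 23.1748*t^4 - 49.101*t^3 + 19.8828*t^2 - 0.9905*t - 1.9323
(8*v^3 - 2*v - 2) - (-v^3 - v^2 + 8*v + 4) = 9*v^3 + v^2 - 10*v - 6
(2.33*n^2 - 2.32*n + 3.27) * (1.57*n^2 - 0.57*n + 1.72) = 3.6581*n^4 - 4.9705*n^3 + 10.4639*n^2 - 5.8543*n + 5.6244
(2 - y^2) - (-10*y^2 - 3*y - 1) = 9*y^2 + 3*y + 3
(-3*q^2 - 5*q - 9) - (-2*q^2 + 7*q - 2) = -q^2 - 12*q - 7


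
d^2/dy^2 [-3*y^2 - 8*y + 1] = -6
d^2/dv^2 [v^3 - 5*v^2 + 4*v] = 6*v - 10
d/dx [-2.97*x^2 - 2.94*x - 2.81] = -5.94*x - 2.94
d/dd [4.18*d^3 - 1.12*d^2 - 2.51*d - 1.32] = 12.54*d^2 - 2.24*d - 2.51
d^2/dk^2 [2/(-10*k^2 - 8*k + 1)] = 8*(50*k^2 + 40*k - 8*(5*k + 2)^2 - 5)/(10*k^2 + 8*k - 1)^3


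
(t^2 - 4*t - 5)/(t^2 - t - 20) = (t + 1)/(t + 4)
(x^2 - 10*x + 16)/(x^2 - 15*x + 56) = (x - 2)/(x - 7)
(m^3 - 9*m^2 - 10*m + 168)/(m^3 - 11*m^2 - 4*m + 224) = (m - 6)/(m - 8)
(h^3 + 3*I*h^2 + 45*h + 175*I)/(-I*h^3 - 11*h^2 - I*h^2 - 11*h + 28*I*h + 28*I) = (I*h^2 - 10*h - 25*I)/(h^2 + h*(1 - 4*I) - 4*I)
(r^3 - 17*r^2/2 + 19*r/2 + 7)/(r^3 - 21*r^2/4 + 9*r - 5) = 2*(2*r^2 - 13*r - 7)/(4*r^2 - 13*r + 10)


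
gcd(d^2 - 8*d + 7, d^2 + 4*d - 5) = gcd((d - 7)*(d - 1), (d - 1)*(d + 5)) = d - 1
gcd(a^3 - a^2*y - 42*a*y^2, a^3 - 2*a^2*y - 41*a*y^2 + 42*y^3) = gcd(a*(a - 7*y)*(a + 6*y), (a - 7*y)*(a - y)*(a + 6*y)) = -a^2 + a*y + 42*y^2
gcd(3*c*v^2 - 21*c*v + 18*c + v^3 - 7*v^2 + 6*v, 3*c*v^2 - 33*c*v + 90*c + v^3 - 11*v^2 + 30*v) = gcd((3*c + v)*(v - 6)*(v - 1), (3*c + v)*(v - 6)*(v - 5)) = 3*c*v - 18*c + v^2 - 6*v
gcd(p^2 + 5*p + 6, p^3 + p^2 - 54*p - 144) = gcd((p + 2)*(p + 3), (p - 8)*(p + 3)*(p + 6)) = p + 3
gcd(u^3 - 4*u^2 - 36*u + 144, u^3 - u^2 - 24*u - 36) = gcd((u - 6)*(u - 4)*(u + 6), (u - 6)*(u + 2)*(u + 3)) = u - 6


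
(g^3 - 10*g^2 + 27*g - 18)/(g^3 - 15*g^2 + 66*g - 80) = (g^3 - 10*g^2 + 27*g - 18)/(g^3 - 15*g^2 + 66*g - 80)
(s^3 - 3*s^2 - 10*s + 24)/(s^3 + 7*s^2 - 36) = (s - 4)/(s + 6)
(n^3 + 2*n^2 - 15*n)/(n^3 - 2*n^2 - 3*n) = (n + 5)/(n + 1)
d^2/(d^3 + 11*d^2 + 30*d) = d/(d^2 + 11*d + 30)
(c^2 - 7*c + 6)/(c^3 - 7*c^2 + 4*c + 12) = (c - 1)/(c^2 - c - 2)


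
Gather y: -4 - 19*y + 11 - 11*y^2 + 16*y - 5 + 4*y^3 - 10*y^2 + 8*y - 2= 4*y^3 - 21*y^2 + 5*y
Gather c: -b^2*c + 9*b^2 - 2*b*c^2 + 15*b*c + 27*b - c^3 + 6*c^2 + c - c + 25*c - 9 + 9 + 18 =9*b^2 + 27*b - c^3 + c^2*(6 - 2*b) + c*(-b^2 + 15*b + 25) + 18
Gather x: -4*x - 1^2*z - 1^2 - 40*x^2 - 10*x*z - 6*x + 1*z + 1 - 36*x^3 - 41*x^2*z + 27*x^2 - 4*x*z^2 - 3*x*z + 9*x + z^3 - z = -36*x^3 + x^2*(-41*z - 13) + x*(-4*z^2 - 13*z - 1) + z^3 - z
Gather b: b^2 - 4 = b^2 - 4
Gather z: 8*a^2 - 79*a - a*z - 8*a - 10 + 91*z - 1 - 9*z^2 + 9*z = 8*a^2 - 87*a - 9*z^2 + z*(100 - a) - 11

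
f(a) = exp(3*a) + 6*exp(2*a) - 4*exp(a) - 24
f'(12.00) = 12934012510160124.64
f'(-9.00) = 0.00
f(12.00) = 4311390481196931.12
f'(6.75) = 1877642906.80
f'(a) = 3*exp(3*a) + 12*exp(2*a) - 4*exp(a)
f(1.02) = 32.38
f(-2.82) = -24.22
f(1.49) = 163.74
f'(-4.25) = -0.05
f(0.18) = -18.47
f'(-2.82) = -0.20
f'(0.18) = 17.56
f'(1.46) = 444.79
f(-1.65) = -24.54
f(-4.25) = -24.06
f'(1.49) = 480.58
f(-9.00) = -24.00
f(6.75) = 627337500.18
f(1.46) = 149.86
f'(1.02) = 145.18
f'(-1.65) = -0.30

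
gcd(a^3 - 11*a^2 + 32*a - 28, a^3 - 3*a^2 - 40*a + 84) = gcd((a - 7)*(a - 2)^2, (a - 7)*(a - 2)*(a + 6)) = a^2 - 9*a + 14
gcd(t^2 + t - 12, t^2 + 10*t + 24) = t + 4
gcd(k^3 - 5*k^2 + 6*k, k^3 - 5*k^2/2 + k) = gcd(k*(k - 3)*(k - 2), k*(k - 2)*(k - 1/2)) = k^2 - 2*k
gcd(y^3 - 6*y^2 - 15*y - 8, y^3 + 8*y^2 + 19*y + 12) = y + 1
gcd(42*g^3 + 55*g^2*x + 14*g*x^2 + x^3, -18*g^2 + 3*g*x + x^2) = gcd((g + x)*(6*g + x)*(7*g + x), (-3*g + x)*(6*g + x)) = 6*g + x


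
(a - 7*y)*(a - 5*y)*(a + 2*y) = a^3 - 10*a^2*y + 11*a*y^2 + 70*y^3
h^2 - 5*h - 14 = (h - 7)*(h + 2)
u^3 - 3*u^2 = u^2*(u - 3)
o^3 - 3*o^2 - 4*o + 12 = (o - 3)*(o - 2)*(o + 2)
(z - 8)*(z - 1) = z^2 - 9*z + 8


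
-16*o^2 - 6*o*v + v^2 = (-8*o + v)*(2*o + v)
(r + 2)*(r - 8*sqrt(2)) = r^2 - 8*sqrt(2)*r + 2*r - 16*sqrt(2)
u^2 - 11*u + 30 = (u - 6)*(u - 5)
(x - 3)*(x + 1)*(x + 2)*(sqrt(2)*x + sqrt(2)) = sqrt(2)*x^4 + sqrt(2)*x^3 - 7*sqrt(2)*x^2 - 13*sqrt(2)*x - 6*sqrt(2)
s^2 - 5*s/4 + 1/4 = (s - 1)*(s - 1/4)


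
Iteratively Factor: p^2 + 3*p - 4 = (p + 4)*(p - 1)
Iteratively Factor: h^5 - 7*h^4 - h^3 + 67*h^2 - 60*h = (h - 1)*(h^4 - 6*h^3 - 7*h^2 + 60*h) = (h - 4)*(h - 1)*(h^3 - 2*h^2 - 15*h) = h*(h - 4)*(h - 1)*(h^2 - 2*h - 15) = h*(h - 4)*(h - 1)*(h + 3)*(h - 5)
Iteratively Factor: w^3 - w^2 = (w)*(w^2 - w) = w^2*(w - 1)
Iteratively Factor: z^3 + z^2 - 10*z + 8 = (z + 4)*(z^2 - 3*z + 2) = (z - 2)*(z + 4)*(z - 1)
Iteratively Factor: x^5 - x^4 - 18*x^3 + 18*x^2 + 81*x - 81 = (x - 1)*(x^4 - 18*x^2 + 81) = (x - 3)*(x - 1)*(x^3 + 3*x^2 - 9*x - 27) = (x - 3)*(x - 1)*(x + 3)*(x^2 - 9) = (x - 3)*(x - 1)*(x + 3)^2*(x - 3)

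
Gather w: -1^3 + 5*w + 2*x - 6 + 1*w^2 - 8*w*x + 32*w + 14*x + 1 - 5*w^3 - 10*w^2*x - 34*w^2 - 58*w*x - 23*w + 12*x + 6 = -5*w^3 + w^2*(-10*x - 33) + w*(14 - 66*x) + 28*x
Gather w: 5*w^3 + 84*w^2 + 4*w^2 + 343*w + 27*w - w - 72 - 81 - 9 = 5*w^3 + 88*w^2 + 369*w - 162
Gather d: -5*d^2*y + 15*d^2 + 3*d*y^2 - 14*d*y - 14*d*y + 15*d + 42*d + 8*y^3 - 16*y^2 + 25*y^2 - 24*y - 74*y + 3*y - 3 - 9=d^2*(15 - 5*y) + d*(3*y^2 - 28*y + 57) + 8*y^3 + 9*y^2 - 95*y - 12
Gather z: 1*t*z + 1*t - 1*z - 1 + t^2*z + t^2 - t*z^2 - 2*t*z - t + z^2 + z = t^2 + z^2*(1 - t) + z*(t^2 - t) - 1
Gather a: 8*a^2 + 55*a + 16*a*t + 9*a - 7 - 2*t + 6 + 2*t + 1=8*a^2 + a*(16*t + 64)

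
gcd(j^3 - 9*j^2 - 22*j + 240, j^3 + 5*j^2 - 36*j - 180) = j^2 - j - 30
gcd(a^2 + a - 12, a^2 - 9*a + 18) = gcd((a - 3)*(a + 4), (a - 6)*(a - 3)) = a - 3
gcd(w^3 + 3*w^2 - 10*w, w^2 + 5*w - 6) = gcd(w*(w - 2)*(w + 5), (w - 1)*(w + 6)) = 1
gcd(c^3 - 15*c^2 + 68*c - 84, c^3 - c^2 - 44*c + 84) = c^2 - 8*c + 12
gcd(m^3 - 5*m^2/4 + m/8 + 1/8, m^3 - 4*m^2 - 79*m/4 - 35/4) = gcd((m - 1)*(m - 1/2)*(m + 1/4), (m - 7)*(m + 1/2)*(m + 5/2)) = 1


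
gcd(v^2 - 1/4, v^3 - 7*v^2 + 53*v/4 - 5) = v - 1/2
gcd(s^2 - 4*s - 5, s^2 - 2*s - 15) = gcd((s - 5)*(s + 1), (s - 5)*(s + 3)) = s - 5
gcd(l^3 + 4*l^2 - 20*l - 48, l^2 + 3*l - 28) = l - 4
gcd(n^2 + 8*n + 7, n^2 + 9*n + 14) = n + 7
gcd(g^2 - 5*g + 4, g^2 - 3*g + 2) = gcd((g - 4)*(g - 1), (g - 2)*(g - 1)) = g - 1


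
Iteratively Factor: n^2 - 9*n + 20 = (n - 5)*(n - 4)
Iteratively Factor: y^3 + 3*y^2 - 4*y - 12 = (y + 2)*(y^2 + y - 6) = (y - 2)*(y + 2)*(y + 3)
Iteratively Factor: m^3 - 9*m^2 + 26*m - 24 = (m - 3)*(m^2 - 6*m + 8) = (m - 3)*(m - 2)*(m - 4)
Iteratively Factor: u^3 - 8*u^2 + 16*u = (u - 4)*(u^2 - 4*u) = u*(u - 4)*(u - 4)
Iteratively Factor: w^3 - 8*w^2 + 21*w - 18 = (w - 3)*(w^2 - 5*w + 6) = (w - 3)*(w - 2)*(w - 3)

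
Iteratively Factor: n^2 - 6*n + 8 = (n - 4)*(n - 2)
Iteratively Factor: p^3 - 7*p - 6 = (p + 2)*(p^2 - 2*p - 3) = (p + 1)*(p + 2)*(p - 3)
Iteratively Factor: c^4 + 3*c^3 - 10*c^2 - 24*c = (c)*(c^3 + 3*c^2 - 10*c - 24) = c*(c - 3)*(c^2 + 6*c + 8) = c*(c - 3)*(c + 2)*(c + 4)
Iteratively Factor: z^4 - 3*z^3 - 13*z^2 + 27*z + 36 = (z - 3)*(z^3 - 13*z - 12) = (z - 4)*(z - 3)*(z^2 + 4*z + 3) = (z - 4)*(z - 3)*(z + 1)*(z + 3)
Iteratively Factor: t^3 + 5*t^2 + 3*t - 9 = (t + 3)*(t^2 + 2*t - 3) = (t + 3)^2*(t - 1)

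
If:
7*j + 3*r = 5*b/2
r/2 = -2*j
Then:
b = r/2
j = -r/4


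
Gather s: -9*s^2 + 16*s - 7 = -9*s^2 + 16*s - 7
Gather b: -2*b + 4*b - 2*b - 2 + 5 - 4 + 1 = 0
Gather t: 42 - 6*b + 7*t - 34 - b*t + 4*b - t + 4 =-2*b + t*(6 - b) + 12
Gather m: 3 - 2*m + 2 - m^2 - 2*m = -m^2 - 4*m + 5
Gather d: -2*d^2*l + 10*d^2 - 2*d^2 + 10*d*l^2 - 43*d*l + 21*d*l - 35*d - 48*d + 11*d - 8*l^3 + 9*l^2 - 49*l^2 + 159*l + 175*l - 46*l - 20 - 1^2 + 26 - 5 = d^2*(8 - 2*l) + d*(10*l^2 - 22*l - 72) - 8*l^3 - 40*l^2 + 288*l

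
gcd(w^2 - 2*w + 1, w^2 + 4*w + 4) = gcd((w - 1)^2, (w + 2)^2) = 1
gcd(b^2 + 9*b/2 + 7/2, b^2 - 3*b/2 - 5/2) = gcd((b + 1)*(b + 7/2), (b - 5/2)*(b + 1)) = b + 1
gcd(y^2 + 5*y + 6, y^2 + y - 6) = y + 3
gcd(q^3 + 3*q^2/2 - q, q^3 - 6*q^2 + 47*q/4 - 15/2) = 1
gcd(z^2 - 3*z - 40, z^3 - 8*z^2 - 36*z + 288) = z - 8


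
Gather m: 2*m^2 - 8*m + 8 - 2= 2*m^2 - 8*m + 6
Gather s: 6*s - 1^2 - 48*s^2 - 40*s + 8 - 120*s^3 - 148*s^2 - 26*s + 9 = -120*s^3 - 196*s^2 - 60*s + 16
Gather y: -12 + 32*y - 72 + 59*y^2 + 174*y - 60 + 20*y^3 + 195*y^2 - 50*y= 20*y^3 + 254*y^2 + 156*y - 144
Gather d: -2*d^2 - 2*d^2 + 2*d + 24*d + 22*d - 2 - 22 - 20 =-4*d^2 + 48*d - 44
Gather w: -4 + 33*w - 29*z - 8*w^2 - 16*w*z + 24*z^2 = -8*w^2 + w*(33 - 16*z) + 24*z^2 - 29*z - 4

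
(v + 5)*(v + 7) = v^2 + 12*v + 35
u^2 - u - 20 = (u - 5)*(u + 4)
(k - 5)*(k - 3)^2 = k^3 - 11*k^2 + 39*k - 45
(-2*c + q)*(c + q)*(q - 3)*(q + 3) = -2*c^2*q^2 + 18*c^2 - c*q^3 + 9*c*q + q^4 - 9*q^2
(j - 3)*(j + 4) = j^2 + j - 12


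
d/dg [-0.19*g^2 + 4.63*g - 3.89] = 4.63 - 0.38*g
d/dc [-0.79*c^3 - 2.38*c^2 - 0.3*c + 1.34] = -2.37*c^2 - 4.76*c - 0.3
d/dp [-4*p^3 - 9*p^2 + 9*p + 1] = -12*p^2 - 18*p + 9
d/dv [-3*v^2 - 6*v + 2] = -6*v - 6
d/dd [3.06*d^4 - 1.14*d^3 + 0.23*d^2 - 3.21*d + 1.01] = 12.24*d^3 - 3.42*d^2 + 0.46*d - 3.21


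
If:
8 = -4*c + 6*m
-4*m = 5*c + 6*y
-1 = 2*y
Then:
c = -7/23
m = 26/23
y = -1/2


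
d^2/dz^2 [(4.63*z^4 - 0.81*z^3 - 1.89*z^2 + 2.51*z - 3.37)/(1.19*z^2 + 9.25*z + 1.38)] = (13.113086*z^6 + 305.78835*z^5 + 2422.546566*z^4 + 858.397486*z^3 + 33.7595700000001*z^2 - 256.558566*z - 636.901754)/(1.685159*z^6 + 39.296775*z^5 + 311.320779*z^4 + 882.595225*z^3 + 361.027458*z^2 + 52.8471*z + 2.628072)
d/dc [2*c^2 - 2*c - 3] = 4*c - 2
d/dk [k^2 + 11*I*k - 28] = 2*k + 11*I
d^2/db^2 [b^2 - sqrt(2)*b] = 2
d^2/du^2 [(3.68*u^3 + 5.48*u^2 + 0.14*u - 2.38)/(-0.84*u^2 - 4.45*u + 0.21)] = (-3.5527136788005e-15*u^5 - 106.273792*u^3 + 24.909696*u^2 + 52.256736*u + 94.354568)/(0.592704*u^6 + 9.41976*u^5 + 49.457772*u^4 + 83.411245*u^3 - 12.364443*u^2 + 0.588735*u - 0.009261)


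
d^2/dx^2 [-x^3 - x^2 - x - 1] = -6*x - 2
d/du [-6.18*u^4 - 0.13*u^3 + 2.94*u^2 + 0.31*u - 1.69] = -24.72*u^3 - 0.39*u^2 + 5.88*u + 0.31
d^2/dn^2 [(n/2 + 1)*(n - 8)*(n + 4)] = 3*n - 2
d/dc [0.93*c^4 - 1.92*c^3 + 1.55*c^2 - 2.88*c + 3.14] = 3.72*c^3 - 5.76*c^2 + 3.1*c - 2.88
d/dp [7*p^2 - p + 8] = 14*p - 1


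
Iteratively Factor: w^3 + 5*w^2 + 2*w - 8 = (w - 1)*(w^2 + 6*w + 8) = (w - 1)*(w + 2)*(w + 4)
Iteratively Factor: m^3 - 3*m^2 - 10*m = (m)*(m^2 - 3*m - 10) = m*(m - 5)*(m + 2)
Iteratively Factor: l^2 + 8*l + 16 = (l + 4)*(l + 4)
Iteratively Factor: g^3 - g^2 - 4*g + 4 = (g + 2)*(g^2 - 3*g + 2) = (g - 1)*(g + 2)*(g - 2)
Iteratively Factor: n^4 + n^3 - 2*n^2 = (n + 2)*(n^3 - n^2) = (n - 1)*(n + 2)*(n^2) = n*(n - 1)*(n + 2)*(n)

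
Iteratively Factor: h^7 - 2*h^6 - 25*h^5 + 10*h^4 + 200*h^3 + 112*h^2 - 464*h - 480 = (h - 2)*(h^6 - 25*h^4 - 40*h^3 + 120*h^2 + 352*h + 240) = (h - 2)*(h + 2)*(h^5 - 2*h^4 - 21*h^3 + 2*h^2 + 116*h + 120) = (h - 3)*(h - 2)*(h + 2)*(h^4 + h^3 - 18*h^2 - 52*h - 40) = (h - 3)*(h - 2)*(h + 2)^2*(h^3 - h^2 - 16*h - 20) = (h - 3)*(h - 2)*(h + 2)^3*(h^2 - 3*h - 10) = (h - 5)*(h - 3)*(h - 2)*(h + 2)^3*(h + 2)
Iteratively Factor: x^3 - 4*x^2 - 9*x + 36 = (x - 4)*(x^2 - 9) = (x - 4)*(x - 3)*(x + 3)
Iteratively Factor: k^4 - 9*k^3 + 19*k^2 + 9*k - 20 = (k - 4)*(k^3 - 5*k^2 - k + 5) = (k - 4)*(k + 1)*(k^2 - 6*k + 5) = (k - 5)*(k - 4)*(k + 1)*(k - 1)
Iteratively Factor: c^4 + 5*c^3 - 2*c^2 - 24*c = (c - 2)*(c^3 + 7*c^2 + 12*c) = (c - 2)*(c + 4)*(c^2 + 3*c) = c*(c - 2)*(c + 4)*(c + 3)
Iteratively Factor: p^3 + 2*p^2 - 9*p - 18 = (p + 2)*(p^2 - 9) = (p + 2)*(p + 3)*(p - 3)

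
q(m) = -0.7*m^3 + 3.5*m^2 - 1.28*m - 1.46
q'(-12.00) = -387.68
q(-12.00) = 1727.50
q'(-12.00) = -387.68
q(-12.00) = 1727.50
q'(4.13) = -8.19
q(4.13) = 3.64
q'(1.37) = 4.37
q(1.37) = 1.56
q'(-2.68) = -35.12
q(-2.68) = 40.58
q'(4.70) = -14.77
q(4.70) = -2.84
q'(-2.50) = -31.90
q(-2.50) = 34.55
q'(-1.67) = -18.83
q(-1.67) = 13.70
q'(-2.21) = -27.01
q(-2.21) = 26.02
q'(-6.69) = -142.10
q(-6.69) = 373.34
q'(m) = -2.1*m^2 + 7.0*m - 1.28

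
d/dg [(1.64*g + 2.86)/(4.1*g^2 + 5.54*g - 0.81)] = (6.724*g^2 + 9.0856*g - (1.64*g + 2.86)*(8.2*g + 5.54) - 1.3284)/(4.1*g^2 + 5.54*g - 0.81)^2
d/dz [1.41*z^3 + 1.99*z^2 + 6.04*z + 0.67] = 4.23*z^2 + 3.98*z + 6.04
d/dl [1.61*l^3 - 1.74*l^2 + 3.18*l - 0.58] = 4.83*l^2 - 3.48*l + 3.18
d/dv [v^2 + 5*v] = 2*v + 5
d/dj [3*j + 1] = 3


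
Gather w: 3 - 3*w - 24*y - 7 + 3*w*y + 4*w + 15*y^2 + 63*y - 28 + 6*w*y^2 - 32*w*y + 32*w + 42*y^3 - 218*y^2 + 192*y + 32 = w*(6*y^2 - 29*y + 33) + 42*y^3 - 203*y^2 + 231*y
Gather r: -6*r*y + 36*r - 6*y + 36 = r*(36 - 6*y) - 6*y + 36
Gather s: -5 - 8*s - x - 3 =-8*s - x - 8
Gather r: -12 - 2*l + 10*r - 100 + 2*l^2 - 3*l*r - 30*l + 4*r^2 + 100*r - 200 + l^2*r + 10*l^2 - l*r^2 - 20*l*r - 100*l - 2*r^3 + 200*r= 12*l^2 - 132*l - 2*r^3 + r^2*(4 - l) + r*(l^2 - 23*l + 310) - 312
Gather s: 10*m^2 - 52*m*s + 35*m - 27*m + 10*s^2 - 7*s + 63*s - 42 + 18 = 10*m^2 + 8*m + 10*s^2 + s*(56 - 52*m) - 24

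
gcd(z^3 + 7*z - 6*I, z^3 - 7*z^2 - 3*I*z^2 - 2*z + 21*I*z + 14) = z^2 - 3*I*z - 2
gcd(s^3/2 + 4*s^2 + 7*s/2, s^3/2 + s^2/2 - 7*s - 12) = 1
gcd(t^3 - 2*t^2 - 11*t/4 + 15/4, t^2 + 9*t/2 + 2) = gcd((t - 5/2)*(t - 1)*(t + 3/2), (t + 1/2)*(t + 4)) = 1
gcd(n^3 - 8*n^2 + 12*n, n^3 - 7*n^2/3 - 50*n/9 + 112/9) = n - 2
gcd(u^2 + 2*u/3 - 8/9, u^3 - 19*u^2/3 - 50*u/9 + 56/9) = u^2 + 2*u/3 - 8/9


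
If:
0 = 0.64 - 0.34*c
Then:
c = 1.88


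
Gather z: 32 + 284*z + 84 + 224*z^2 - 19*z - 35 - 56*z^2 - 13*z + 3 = 168*z^2 + 252*z + 84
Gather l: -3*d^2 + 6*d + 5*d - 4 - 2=-3*d^2 + 11*d - 6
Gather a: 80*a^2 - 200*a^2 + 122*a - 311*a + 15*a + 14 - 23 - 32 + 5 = -120*a^2 - 174*a - 36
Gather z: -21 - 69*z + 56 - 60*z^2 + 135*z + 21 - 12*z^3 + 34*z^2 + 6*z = -12*z^3 - 26*z^2 + 72*z + 56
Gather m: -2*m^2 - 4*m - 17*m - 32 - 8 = -2*m^2 - 21*m - 40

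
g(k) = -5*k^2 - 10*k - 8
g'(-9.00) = 80.00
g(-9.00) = -323.00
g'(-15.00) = 140.00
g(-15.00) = -983.00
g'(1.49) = -24.90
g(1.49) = -34.00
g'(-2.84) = 18.40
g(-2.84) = -19.93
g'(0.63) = -16.30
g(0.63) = -16.28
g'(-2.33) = 13.30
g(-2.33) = -11.84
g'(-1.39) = 3.90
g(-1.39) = -3.76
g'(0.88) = -18.80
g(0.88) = -20.67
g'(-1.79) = 7.90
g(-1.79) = -6.12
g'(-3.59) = 25.90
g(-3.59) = -36.54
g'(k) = -10*k - 10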